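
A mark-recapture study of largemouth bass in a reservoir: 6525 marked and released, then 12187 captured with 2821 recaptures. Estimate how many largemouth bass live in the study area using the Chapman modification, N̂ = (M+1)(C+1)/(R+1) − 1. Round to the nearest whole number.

N ≈ 28,184

N̂ = (6525+1)(12187+1)/(2821+1) − 1 = 6526·12188/2822 − 1
= 79538888/2822 − 1 ≈ 28185.3 − 1 ≈ 28184.3 → 28184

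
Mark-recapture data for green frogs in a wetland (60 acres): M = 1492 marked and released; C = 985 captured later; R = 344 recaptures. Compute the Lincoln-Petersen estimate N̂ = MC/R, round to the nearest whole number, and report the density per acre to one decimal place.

N̂ = 1492·985/344 = 1469620/344 ≈ 4272.2 → 4272
Density = N̂ / area = 4272 / 60 ≈ 71.20 → 71.2 per acre

density ≈ 71.2 green frogs per acre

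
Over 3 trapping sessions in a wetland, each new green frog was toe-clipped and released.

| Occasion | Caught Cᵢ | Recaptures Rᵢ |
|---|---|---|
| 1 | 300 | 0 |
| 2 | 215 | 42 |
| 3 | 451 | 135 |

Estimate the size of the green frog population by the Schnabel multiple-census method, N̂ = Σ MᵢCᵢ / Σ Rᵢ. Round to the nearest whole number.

Marked at large before each occasion: Mᵢ = Σⱼ<ᵢ (Cⱼ − Rⱼ) → M1=0, M2=300, M3=473
Σ MᵢCᵢ = 0·300 + 300·215 + 473·451 = 0 + 64500 + 213323 = 277823
Σ Rᵢ = 0 + 42 + 135 = 177
N̂ = 277823 / 177 ≈ 1569.6 → 1570

N ≈ 1570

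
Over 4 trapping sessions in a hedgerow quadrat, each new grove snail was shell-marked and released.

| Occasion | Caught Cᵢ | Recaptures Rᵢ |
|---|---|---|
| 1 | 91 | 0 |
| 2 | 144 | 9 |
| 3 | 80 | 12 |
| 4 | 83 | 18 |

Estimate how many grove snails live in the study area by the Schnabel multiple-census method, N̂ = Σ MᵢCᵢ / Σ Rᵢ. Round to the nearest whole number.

Marked at large before each occasion: Mᵢ = Σⱼ<ᵢ (Cⱼ − Rⱼ) → M1=0, M2=91, M3=226, M4=294
Σ MᵢCᵢ = 0·91 + 91·144 + 226·80 + 294·83 = 0 + 13104 + 18080 + 24402 = 55586
Σ Rᵢ = 0 + 9 + 12 + 18 = 39
N̂ = 55586 / 39 ≈ 1425.3 → 1425

N ≈ 1425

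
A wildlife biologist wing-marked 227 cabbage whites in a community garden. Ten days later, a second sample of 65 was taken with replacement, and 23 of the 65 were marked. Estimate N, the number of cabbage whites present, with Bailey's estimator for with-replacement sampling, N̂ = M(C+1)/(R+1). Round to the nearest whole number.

N ≈ 624

N̂ = 227·(65+1)/(23+1) = 227·66/24 = 14982/24 ≈ 624.2 → 624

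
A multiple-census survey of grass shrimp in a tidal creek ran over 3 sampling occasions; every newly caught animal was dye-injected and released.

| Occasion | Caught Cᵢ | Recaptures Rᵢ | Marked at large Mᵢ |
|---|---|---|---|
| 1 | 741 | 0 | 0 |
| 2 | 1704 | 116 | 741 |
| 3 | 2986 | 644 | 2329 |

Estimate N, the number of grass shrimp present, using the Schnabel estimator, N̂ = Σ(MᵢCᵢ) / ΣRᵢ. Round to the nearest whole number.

Σ MᵢCᵢ = 0·741 + 741·1704 + 2329·2986 = 0 + 1262664 + 6954394 = 8217058
Σ Rᵢ = 0 + 116 + 644 = 760
N̂ = 8217058 / 760 ≈ 10811.9 → 10812

N ≈ 10,812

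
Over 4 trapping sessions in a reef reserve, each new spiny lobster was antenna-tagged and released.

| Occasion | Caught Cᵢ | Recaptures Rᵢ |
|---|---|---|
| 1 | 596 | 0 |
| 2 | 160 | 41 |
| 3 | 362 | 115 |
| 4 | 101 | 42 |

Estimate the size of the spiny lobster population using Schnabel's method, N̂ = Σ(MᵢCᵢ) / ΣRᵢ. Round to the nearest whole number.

N ≈ 2280

Marked at large before each occasion: Mᵢ = Σⱼ<ᵢ (Cⱼ − Rⱼ) → M1=0, M2=596, M3=715, M4=962
Σ MᵢCᵢ = 0·596 + 596·160 + 715·362 + 962·101 = 0 + 95360 + 258830 + 97162 = 451352
Σ Rᵢ = 0 + 41 + 115 + 42 = 198
N̂ = 451352 / 198 ≈ 2279.6 → 2280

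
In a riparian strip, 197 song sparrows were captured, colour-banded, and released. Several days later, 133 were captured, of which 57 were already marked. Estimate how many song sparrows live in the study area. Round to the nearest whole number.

N ≈ 460

N = (197 × 133) / 57 = 26201 / 57 ≈ 459.7 → 460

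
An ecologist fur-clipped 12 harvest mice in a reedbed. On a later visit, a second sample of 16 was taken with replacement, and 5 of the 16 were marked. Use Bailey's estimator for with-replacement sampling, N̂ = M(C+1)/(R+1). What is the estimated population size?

N̂ = 12·(16+1)/(5+1) = 12·17/6 = 204/6 = 34

N = 34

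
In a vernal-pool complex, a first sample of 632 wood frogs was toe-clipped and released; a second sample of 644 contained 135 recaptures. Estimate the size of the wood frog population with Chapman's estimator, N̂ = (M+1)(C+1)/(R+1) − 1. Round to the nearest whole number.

N̂ = (632+1)(644+1)/(135+1) − 1 = 633·645/136 − 1
= 408285/136 − 1 ≈ 3002.1 − 1 ≈ 3001.1 → 3001

N ≈ 3001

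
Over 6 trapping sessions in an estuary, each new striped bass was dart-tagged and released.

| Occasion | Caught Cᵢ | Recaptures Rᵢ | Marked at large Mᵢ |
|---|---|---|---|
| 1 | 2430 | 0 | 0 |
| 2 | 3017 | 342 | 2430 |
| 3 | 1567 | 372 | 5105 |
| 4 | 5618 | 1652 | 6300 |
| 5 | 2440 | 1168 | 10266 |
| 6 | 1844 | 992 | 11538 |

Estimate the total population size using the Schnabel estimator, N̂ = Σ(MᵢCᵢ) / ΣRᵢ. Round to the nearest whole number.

Σ MᵢCᵢ = 0·2430 + 2430·3017 + 5105·1567 + 6300·5618 + 10266·2440 + 11538·1844 = 0 + 7331310 + 7999535 + 35393400 + 25049040 + 21276072 = 97049357
Σ Rᵢ = 0 + 342 + 372 + 1652 + 1168 + 992 = 4526
N̂ = 97049357 / 4526 ≈ 21442.6 → 21443

N ≈ 21,443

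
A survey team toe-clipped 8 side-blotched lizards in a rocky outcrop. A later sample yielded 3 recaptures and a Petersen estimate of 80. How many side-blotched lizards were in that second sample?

From N = M·C/R: C = N·R / M = 80·3 / 8 = 240 / 8 = 30.

C = 30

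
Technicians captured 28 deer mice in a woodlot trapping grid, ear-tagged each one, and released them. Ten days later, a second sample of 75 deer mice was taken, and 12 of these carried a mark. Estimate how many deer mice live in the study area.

If marked individuals mix randomly, R/C ≈ M/N, giving N ≈ M·C/R.
N = (28 × 75) / 12 = 2100 / 12 = 175

N = 175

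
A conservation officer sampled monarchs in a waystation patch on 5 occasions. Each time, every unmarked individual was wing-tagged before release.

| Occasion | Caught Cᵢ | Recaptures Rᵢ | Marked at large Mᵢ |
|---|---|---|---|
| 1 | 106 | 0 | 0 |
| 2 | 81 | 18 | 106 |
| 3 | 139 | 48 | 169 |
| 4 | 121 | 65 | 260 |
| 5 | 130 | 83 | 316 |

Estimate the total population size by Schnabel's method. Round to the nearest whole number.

Σ MᵢCᵢ = 0·106 + 106·81 + 169·139 + 260·121 + 316·130 = 0 + 8586 + 23491 + 31460 + 41080 = 104617
Σ Rᵢ = 0 + 18 + 48 + 65 + 83 = 214
N̂ = 104617 / 214 ≈ 488.9 → 489

N ≈ 489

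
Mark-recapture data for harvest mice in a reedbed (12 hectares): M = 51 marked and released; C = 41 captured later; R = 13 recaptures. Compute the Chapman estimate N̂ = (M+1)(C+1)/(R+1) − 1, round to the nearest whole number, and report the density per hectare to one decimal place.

N̂ = 52·42/14 − 1 = 2184/14 − 1 = 155
Density = N̂ / area = 155 / 12 ≈ 12.92 → 12.9 per hectare

density ≈ 12.9 harvest mice per hectare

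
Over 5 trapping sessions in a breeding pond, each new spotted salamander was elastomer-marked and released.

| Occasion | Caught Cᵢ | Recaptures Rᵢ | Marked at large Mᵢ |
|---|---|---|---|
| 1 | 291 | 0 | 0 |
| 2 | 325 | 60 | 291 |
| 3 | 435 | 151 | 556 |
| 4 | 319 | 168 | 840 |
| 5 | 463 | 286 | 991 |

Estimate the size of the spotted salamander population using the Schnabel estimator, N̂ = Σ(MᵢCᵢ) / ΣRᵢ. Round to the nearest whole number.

Σ MᵢCᵢ = 0·291 + 291·325 + 556·435 + 840·319 + 991·463 = 0 + 94575 + 241860 + 267960 + 458833 = 1063228
Σ Rᵢ = 0 + 60 + 151 + 168 + 286 = 665
N̂ = 1063228 / 665 ≈ 1598.8 → 1599

N ≈ 1599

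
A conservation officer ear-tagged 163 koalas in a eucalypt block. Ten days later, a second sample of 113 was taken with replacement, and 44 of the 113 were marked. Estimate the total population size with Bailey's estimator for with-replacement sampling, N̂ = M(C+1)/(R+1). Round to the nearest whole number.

N ≈ 413

N̂ = 163·(113+1)/(44+1) = 163·114/45 = 18582/45 ≈ 412.9 → 413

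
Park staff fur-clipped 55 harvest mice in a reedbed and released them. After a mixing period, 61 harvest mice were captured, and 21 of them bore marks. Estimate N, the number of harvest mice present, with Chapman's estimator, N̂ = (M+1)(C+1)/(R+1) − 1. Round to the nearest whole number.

N̂ = (55+1)(61+1)/(21+1) − 1 = 56·62/22 − 1
= 3472/22 − 1 ≈ 157.8 − 1 ≈ 156.8 → 157

N ≈ 157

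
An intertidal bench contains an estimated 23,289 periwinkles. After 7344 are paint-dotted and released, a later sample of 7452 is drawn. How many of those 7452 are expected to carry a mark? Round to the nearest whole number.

The marked fraction of the population is 7344/23289, so in a sample of 7452 expect C·(M/N) marked.
E[R] = 7344 × 7452 / 23289 = 54727488 / 23289 ≈ 2349.9 → 2350

expected recaptures ≈ 2350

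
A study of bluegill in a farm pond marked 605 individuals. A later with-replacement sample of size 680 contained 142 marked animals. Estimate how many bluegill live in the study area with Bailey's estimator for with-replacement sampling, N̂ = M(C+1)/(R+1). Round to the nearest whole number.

N ≈ 2881

N̂ = 605·(680+1)/(142+1) = 605·681/143 = 412005/143 ≈ 2881.2 → 2881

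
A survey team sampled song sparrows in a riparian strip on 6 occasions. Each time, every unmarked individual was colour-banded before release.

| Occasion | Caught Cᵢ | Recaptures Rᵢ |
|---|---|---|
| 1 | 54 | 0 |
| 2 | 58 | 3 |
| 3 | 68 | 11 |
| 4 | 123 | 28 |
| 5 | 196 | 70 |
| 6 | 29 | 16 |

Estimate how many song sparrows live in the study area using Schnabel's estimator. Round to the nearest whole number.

N ≈ 729

Marked at large before each occasion: Mᵢ = Σⱼ<ᵢ (Cⱼ − Rⱼ) → M1=0, M2=54, M3=109, M4=166, M5=261, M6=387
Σ MᵢCᵢ = 0·54 + 54·58 + 109·68 + 166·123 + 261·196 + 387·29 = 0 + 3132 + 7412 + 20418 + 51156 + 11223 = 93341
Σ Rᵢ = 0 + 3 + 11 + 28 + 70 + 16 = 128
N̂ = 93341 / 128 ≈ 729.2 → 729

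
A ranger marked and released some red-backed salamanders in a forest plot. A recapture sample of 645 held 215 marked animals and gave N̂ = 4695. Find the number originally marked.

From N = M·C/R: M = N·R / C = 4695·215 / 645 = 1009425 / 645 = 1565.

M = 1565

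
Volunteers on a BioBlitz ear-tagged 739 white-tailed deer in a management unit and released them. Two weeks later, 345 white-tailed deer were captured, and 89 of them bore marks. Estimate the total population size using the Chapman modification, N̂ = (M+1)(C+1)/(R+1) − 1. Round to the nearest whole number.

N̂ = (739+1)(345+1)/(89+1) − 1 = 740·346/90 − 1
= 256040/90 − 1 ≈ 2844.9 − 1 ≈ 2843.9 → 2844

N ≈ 2844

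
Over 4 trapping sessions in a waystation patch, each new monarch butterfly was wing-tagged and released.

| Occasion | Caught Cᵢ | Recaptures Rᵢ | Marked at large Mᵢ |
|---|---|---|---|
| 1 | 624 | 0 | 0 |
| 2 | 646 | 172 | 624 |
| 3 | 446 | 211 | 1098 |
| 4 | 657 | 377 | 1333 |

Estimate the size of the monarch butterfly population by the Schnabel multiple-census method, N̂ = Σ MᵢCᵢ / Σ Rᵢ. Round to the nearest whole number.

N ≈ 2327

Σ MᵢCᵢ = 0·624 + 624·646 + 1098·446 + 1333·657 = 0 + 403104 + 489708 + 875781 = 1768593
Σ Rᵢ = 0 + 172 + 211 + 377 = 760
N̂ = 1768593 / 760 ≈ 2327.1 → 2327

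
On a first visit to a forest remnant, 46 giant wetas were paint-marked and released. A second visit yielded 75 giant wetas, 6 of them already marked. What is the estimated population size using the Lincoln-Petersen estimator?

The marked fraction in the recapture sample should equal the marked fraction in the population: 6/75 = 46/N.
N = (46 × 75) / 6 = 3450 / 6 = 575

N = 575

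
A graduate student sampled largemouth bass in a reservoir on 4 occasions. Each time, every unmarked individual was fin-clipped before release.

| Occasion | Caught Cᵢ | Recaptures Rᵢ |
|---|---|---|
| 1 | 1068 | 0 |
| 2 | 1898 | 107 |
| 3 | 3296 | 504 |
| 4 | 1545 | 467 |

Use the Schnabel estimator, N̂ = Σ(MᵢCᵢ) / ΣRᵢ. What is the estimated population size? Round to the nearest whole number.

N ≈ 18,721

Marked at large before each occasion: Mᵢ = Σⱼ<ᵢ (Cⱼ − Rⱼ) → M1=0, M2=1068, M3=2859, M4=5651
Σ MᵢCᵢ = 0·1068 + 1068·1898 + 2859·3296 + 5651·1545 = 0 + 2027064 + 9423264 + 8730795 = 20181123
Σ Rᵢ = 0 + 107 + 504 + 467 = 1078
N̂ = 20181123 / 1078 ≈ 18720.9 → 18721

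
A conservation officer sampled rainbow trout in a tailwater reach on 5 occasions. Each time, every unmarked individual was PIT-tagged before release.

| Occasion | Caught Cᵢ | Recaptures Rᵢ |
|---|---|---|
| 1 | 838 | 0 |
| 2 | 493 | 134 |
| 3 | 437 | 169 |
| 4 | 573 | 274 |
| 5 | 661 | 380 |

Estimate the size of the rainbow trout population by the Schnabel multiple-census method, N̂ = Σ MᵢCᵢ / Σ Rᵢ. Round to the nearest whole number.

Marked at large before each occasion: Mᵢ = Σⱼ<ᵢ (Cⱼ − Rⱼ) → M1=0, M2=838, M3=1197, M4=1465, M5=1764
Σ MᵢCᵢ = 0·838 + 838·493 + 1197·437 + 1465·573 + 1764·661 = 0 + 413134 + 523089 + 839445 + 1166004 = 2941672
Σ Rᵢ = 0 + 134 + 169 + 274 + 380 = 957
N̂ = 2941672 / 957 ≈ 3073.8 → 3074

N ≈ 3074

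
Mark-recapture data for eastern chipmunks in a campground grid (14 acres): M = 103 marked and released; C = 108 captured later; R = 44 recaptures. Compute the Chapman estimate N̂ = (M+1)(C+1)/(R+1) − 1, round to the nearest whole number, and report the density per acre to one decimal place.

density ≈ 17.9 eastern chipmunks per acre

N̂ = 104·109/45 − 1 = 11336/45 − 1 ≈ 250.9 → 251
Density = N̂ / area = 251 / 14 ≈ 17.93 → 17.9 per acre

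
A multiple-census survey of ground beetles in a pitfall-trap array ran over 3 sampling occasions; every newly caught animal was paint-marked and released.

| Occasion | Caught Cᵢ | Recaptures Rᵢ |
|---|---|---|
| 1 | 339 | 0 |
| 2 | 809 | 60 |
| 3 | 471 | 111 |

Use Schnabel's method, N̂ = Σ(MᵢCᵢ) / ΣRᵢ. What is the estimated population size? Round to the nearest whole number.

Marked at large before each occasion: Mᵢ = Σⱼ<ᵢ (Cⱼ − Rⱼ) → M1=0, M2=339, M3=1088
Σ MᵢCᵢ = 0·339 + 339·809 + 1088·471 = 0 + 274251 + 512448 = 786699
Σ Rᵢ = 0 + 60 + 111 = 171
N̂ = 786699 / 171 ≈ 4600.6 → 4601

N ≈ 4601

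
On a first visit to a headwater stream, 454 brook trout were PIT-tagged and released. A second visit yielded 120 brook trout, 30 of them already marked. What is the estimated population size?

The marked fraction in the recapture sample should equal the marked fraction in the population: 30/120 = 454/N.
N = (454 × 120) / 30 = 54480 / 30 = 1816

N = 1816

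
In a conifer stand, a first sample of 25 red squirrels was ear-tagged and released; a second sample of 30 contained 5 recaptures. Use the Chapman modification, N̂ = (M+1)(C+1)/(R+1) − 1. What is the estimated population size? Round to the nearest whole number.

N ≈ 133

N̂ = (25+1)(30+1)/(5+1) − 1 = 26·31/6 − 1
= 806/6 − 1 ≈ 134.3 − 1 ≈ 133.3 → 133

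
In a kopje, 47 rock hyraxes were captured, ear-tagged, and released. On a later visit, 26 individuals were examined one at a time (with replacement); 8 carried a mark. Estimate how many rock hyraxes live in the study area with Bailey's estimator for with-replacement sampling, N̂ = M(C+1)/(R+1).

N̂ = 47·(26+1)/(8+1) = 47·27/9 = 1269/9 = 141

N = 141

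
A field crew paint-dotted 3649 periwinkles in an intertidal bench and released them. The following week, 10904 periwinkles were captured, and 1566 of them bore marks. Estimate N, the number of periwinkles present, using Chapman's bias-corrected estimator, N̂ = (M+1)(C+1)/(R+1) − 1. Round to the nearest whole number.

N̂ = (3649+1)(10904+1)/(1566+1) − 1 = 3650·10905/1567 − 1
= 39803250/1567 − 1 ≈ 25400.9 − 1 ≈ 25399.9 → 25400

N ≈ 25,400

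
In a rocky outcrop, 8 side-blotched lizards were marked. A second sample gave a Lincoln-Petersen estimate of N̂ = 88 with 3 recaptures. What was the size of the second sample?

C = 33

From N = M·C/R: C = N·R / M = 88·3 / 8 = 264 / 8 = 33.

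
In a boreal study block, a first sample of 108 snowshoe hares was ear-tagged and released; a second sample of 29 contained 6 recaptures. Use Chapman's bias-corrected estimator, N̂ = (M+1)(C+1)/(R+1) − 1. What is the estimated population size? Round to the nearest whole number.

N̂ = (108+1)(29+1)/(6+1) − 1 = 109·30/7 − 1
= 3270/7 − 1 ≈ 467.1 − 1 ≈ 466.1 → 466

N ≈ 466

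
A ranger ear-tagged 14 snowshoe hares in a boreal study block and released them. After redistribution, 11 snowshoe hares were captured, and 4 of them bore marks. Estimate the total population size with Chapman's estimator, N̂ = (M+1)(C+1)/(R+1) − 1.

N̂ = (14+1)(11+1)/(4+1) − 1 = 15·12/5 − 1
= 180/5 − 1 = 36 − 1 = 35

N = 35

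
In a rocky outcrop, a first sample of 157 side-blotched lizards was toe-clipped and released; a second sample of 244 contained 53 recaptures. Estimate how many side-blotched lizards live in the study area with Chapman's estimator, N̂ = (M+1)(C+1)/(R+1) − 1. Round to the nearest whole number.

N̂ = (157+1)(244+1)/(53+1) − 1 = 158·245/54 − 1
= 38710/54 − 1 ≈ 716.9 − 1 ≈ 715.9 → 716

N ≈ 716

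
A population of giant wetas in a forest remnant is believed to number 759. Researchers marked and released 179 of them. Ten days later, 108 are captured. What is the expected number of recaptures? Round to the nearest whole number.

expected recaptures ≈ 25

Expected recaptures E[R] = M·C / N.
E[R] = 179 × 108 / 759 = 19332 / 759 ≈ 25.47 → 25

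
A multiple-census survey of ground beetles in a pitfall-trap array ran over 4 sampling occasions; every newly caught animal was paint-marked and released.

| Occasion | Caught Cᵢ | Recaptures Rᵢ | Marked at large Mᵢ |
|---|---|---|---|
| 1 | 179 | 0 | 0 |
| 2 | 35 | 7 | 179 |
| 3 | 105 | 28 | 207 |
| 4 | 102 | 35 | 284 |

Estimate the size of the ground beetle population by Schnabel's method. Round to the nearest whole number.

N ≈ 814

Σ MᵢCᵢ = 0·179 + 179·35 + 207·105 + 284·102 = 0 + 6265 + 21735 + 28968 = 56968
Σ Rᵢ = 0 + 7 + 28 + 35 = 70
N̂ = 56968 / 70 ≈ 813.8 → 814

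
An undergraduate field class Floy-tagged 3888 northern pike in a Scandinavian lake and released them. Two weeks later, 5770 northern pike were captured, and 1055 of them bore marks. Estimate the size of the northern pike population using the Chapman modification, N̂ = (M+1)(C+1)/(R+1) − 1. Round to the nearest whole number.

N̂ = (3888+1)(5770+1)/(1055+1) − 1 = 3889·5771/1056 − 1
= 22443419/1056 − 1 ≈ 21253.2 − 1 ≈ 21252.2 → 21252

N ≈ 21,252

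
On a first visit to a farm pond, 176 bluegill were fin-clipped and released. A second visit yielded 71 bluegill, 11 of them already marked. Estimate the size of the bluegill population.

N = 1136

If marked individuals mix randomly, R/C ≈ M/N, giving N ≈ M·C/R.
N = (176 × 71) / 11 = 12496 / 11 = 1136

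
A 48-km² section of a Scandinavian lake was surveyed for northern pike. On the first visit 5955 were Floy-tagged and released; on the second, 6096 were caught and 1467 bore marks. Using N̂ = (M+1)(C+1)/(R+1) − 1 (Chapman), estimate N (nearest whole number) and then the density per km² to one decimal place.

N̂ = 5956·6097/1468 − 1 = 36313732/1468 − 1 ≈ 24735.9 → 24736
Density = N̂ / area = 24736 / 48 ≈ 515.33 → 515.3 per km²

density ≈ 515.3 northern pike per km²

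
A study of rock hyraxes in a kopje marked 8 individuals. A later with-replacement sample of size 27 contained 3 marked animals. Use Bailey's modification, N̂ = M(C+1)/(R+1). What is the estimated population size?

N = 56

N̂ = 8·(27+1)/(3+1) = 8·28/4 = 224/4 = 56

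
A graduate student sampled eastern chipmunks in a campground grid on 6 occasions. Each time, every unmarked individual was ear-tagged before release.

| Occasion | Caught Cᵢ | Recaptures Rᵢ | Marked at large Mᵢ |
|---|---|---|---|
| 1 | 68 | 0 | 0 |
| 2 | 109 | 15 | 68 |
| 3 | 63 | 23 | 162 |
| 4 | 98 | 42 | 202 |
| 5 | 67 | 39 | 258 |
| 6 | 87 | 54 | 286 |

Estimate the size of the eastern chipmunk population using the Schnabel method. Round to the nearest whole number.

Σ MᵢCᵢ = 0·68 + 68·109 + 162·63 + 202·98 + 258·67 + 286·87 = 0 + 7412 + 10206 + 19796 + 17286 + 24882 = 79582
Σ Rᵢ = 0 + 15 + 23 + 42 + 39 + 54 = 173
N̂ = 79582 / 173 ≈ 460.0 → 460

N ≈ 460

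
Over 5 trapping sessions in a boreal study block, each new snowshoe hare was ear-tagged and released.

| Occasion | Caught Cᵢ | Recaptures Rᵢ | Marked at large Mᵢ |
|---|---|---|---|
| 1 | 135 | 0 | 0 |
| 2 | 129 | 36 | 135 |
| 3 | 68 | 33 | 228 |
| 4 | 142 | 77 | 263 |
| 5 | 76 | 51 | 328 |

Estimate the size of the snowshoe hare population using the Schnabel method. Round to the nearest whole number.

Σ MᵢCᵢ = 0·135 + 135·129 + 228·68 + 263·142 + 328·76 = 0 + 17415 + 15504 + 37346 + 24928 = 95193
Σ Rᵢ = 0 + 36 + 33 + 77 + 51 = 197
N̂ = 95193 / 197 ≈ 483.2 → 483

N ≈ 483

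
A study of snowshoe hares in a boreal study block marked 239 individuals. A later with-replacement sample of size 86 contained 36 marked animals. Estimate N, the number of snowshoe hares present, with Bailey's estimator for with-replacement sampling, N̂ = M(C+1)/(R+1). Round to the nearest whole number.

N ≈ 562

N̂ = 239·(86+1)/(36+1) = 239·87/37 = 20793/37 ≈ 562.0 → 562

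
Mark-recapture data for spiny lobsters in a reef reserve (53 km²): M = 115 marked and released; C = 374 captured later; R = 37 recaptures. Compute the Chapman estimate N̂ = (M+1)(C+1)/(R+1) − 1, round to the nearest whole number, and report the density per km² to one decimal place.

density ≈ 21.6 spiny lobsters per km²

N̂ = 116·375/38 − 1 = 43500/38 − 1 ≈ 1143.7 → 1144
Density = N̂ / area = 1144 / 53 ≈ 21.58 → 21.6 per km²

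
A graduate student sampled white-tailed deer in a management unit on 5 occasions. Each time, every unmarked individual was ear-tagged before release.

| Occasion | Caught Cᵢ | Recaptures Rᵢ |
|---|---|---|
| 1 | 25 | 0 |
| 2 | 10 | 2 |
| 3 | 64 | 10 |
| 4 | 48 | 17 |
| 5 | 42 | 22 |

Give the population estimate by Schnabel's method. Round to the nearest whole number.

N ≈ 225

Marked at large before each occasion: Mᵢ = Σⱼ<ᵢ (Cⱼ − Rⱼ) → M1=0, M2=25, M3=33, M4=87, M5=118
Σ MᵢCᵢ = 0·25 + 25·10 + 33·64 + 87·48 + 118·42 = 0 + 250 + 2112 + 4176 + 4956 = 11494
Σ Rᵢ = 0 + 2 + 10 + 17 + 22 = 51
N̂ = 11494 / 51 ≈ 225.4 → 225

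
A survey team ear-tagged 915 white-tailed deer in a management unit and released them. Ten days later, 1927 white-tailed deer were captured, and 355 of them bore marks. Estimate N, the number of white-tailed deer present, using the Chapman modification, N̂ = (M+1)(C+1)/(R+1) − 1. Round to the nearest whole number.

N̂ = (915+1)(1927+1)/(355+1) − 1 = 916·1928/356 − 1
= 1766048/356 − 1 ≈ 4960.8 − 1 ≈ 4959.8 → 4960

N ≈ 4960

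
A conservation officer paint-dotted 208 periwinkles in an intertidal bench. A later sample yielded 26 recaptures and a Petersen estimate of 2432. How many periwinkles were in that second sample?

C = 304

From N = M·C/R: C = N·R / M = 2432·26 / 208 = 63232 / 208 = 304.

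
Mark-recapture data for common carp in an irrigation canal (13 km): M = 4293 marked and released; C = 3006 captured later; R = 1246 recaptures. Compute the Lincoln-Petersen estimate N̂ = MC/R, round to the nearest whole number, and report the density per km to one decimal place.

N̂ = 4293·3006/1246 = 12904758/1246 ≈ 10356.9 → 10357
Density = N̂ / area = 10357 / 13 ≈ 796.69 → 796.7 per km

density ≈ 796.7 common carp per km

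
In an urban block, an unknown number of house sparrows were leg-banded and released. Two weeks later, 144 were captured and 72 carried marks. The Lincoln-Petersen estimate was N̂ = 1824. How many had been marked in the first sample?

M = 912

From N = M·C/R: M = N·R / C = 1824·72 / 144 = 131328 / 144 = 912.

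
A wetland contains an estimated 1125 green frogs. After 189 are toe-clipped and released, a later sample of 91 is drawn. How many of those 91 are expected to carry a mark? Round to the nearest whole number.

expected recaptures ≈ 15

The marked fraction of the population is 189/1125, so in a sample of 91 expect C·(M/N) marked.
E[R] = 189 × 91 / 1125 = 17199 / 1125 ≈ 15.3 → 15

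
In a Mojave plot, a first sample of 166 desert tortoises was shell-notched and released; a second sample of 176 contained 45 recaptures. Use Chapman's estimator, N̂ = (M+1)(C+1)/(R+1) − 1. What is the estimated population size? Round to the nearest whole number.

N̂ = (166+1)(176+1)/(45+1) − 1 = 167·177/46 − 1
= 29559/46 − 1 ≈ 642.6 − 1 ≈ 641.6 → 642

N ≈ 642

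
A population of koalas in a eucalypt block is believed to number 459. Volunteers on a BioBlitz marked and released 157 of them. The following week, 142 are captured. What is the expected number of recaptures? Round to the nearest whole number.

expected recaptures ≈ 49

The marked fraction of the population is 157/459, so in a sample of 142 expect C·(M/N) marked.
E[R] = 157 × 142 / 459 = 22294 / 459 ≈ 48.6 → 49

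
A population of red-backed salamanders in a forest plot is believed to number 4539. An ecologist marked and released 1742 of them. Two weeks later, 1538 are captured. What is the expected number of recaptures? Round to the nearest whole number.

The marked fraction of the population is 1742/4539, so in a sample of 1538 expect C·(M/N) marked.
E[R] = 1742 × 1538 / 4539 = 2679196 / 4539 ≈ 590.3 → 590

expected recaptures ≈ 590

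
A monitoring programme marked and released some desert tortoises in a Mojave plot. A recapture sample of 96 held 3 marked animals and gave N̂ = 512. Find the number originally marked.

M = 16

From N = M·C/R: M = N·R / C = 512·3 / 96 = 1536 / 96 = 16.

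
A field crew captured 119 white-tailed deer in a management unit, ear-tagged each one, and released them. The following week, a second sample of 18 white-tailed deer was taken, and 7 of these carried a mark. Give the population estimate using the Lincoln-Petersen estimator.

N = 306

N = (119 × 18) / 7 = 2142 / 7 = 306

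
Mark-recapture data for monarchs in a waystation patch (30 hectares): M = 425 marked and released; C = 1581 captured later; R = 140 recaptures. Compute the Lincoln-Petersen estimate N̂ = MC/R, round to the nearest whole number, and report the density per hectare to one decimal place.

N̂ = 425·1581/140 = 671925/140 ≈ 4799.46 → 4799
Density = N̂ / area = 4799 / 30 ≈ 159.97 → 160.0 per hectare

density ≈ 160.0 monarchs per hectare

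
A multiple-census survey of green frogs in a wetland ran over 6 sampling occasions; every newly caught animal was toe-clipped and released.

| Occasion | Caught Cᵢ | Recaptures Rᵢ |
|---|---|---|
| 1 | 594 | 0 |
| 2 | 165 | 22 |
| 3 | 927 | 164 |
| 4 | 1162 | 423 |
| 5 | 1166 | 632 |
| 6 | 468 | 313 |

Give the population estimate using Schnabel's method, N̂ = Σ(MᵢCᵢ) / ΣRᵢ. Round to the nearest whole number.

N ≈ 4139

Marked at large before each occasion: Mᵢ = Σⱼ<ᵢ (Cⱼ − Rⱼ) → M1=0, M2=594, M3=737, M4=1500, M5=2239, M6=2773
Σ MᵢCᵢ = 0·594 + 594·165 + 737·927 + 1500·1162 + 2239·1166 + 2773·468 = 0 + 98010 + 683199 + 1743000 + 2610674 + 1297764 = 6432647
Σ Rᵢ = 0 + 22 + 164 + 423 + 632 + 313 = 1554
N̂ = 6432647 / 1554 ≈ 4139.4 → 4139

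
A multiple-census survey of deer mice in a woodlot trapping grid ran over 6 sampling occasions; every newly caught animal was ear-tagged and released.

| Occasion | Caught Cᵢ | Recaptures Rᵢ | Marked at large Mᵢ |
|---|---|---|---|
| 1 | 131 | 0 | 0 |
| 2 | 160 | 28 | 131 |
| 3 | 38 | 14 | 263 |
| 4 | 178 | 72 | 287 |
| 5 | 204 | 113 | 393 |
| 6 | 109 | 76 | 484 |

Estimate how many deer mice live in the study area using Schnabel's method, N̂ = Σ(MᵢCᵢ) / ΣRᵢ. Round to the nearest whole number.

Σ MᵢCᵢ = 0·131 + 131·160 + 263·38 + 287·178 + 393·204 + 484·109 = 0 + 20960 + 9994 + 51086 + 80172 + 52756 = 214968
Σ Rᵢ = 0 + 28 + 14 + 72 + 113 + 76 = 303
N̂ = 214968 / 303 ≈ 709.47 → 709

N ≈ 709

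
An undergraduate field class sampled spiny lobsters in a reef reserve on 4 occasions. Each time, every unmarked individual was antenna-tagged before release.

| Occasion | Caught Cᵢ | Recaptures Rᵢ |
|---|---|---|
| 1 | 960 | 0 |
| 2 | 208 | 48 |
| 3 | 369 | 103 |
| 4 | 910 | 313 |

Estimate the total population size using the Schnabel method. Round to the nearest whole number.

Marked at large before each occasion: Mᵢ = Σⱼ<ᵢ (Cⱼ − Rⱼ) → M1=0, M2=960, M3=1120, M4=1386
Σ MᵢCᵢ = 0·960 + 960·208 + 1120·369 + 1386·910 = 0 + 199680 + 413280 + 1261260 = 1874220
Σ Rᵢ = 0 + 48 + 103 + 313 = 464
N̂ = 1874220 / 464 ≈ 4039.3 → 4039

N ≈ 4039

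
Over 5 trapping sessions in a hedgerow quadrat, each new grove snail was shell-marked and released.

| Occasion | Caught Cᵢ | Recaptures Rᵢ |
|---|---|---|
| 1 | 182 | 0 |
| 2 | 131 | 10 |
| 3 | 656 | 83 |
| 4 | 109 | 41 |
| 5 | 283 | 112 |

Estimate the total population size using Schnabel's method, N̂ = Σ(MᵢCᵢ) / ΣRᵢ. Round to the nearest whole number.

N ≈ 2379

Marked at large before each occasion: Mᵢ = Σⱼ<ᵢ (Cⱼ − Rⱼ) → M1=0, M2=182, M3=303, M4=876, M5=944
Σ MᵢCᵢ = 0·182 + 182·131 + 303·656 + 876·109 + 944·283 = 0 + 23842 + 198768 + 95484 + 267152 = 585246
Σ Rᵢ = 0 + 10 + 83 + 41 + 112 = 246
N̂ = 585246 / 246 ≈ 2379.0 → 2379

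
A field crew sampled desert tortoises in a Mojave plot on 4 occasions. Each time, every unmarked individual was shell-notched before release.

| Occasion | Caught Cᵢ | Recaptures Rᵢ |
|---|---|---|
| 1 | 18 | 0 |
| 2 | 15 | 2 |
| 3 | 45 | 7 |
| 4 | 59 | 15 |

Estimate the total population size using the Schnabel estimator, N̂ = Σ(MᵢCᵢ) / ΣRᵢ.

N = 239

Marked at large before each occasion: Mᵢ = Σⱼ<ᵢ (Cⱼ − Rⱼ) → M1=0, M2=18, M3=31, M4=69
Σ MᵢCᵢ = 0·18 + 18·15 + 31·45 + 69·59 = 0 + 270 + 1395 + 4071 = 5736
Σ Rᵢ = 0 + 2 + 7 + 15 = 24
N̂ = 5736 / 24 = 239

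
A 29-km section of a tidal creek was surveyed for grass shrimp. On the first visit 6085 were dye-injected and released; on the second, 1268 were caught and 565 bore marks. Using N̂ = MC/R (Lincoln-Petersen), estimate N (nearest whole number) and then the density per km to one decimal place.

N̂ = 6085·1268/565 = 7715780/565 ≈ 13656.2 → 13656
Density = N̂ / area = 13656 / 29 ≈ 470.90 → 470.9 per km

density ≈ 470.9 grass shrimp per km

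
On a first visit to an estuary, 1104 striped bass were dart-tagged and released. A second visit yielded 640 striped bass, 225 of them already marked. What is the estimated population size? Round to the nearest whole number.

N ≈ 3140

N = (1104 × 640) / 225 = 706560 / 225 ≈ 3140.3 → 3140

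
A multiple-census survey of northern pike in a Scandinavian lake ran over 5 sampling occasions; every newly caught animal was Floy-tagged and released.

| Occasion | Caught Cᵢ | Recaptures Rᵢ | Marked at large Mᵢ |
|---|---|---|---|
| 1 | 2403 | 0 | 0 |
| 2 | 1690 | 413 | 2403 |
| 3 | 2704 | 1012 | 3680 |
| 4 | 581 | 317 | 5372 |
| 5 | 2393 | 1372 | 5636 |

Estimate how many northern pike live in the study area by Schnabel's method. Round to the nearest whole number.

Σ MᵢCᵢ = 0·2403 + 2403·1690 + 3680·2704 + 5372·581 + 5636·2393 = 0 + 4061070 + 9950720 + 3121132 + 13486948 = 30619870
Σ Rᵢ = 0 + 413 + 1012 + 317 + 1372 = 3114
N̂ = 30619870 / 3114 ≈ 9833.0 → 9833

N ≈ 9833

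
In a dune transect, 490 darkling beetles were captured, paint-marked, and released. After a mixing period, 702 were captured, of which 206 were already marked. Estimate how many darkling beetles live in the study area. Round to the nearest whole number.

N ≈ 1670

N = (490 × 702) / 206 = 343980 / 206 ≈ 1669.8 → 1670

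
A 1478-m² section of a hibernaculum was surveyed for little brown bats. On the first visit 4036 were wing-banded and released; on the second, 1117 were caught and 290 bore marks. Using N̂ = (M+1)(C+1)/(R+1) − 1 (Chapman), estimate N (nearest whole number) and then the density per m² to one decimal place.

density ≈ 10.5 little brown bats per m²

N̂ = 4037·1118/291 − 1 = 4513366/291 − 1 ≈ 15508.8 → 15509
Density = N̂ / area = 15509 / 1478 ≈ 10.49 → 10.5 per m²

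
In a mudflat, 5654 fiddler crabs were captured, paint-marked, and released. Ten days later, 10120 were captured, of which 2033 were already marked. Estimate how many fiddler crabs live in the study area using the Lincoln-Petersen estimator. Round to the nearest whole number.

N ≈ 28,145

Lincoln-Petersen assumes M/N = R/C, so N = M·C / R.
N = (5654 × 10120) / 2033 = 57218480 / 2033 ≈ 28144.8 → 28145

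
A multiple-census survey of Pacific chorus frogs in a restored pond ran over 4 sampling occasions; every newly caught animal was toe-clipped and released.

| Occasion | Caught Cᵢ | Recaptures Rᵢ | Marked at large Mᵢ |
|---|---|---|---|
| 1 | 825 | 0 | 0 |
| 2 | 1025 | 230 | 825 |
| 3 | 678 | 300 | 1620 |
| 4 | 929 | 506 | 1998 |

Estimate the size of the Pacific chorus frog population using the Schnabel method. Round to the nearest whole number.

N ≈ 3668

Σ MᵢCᵢ = 0·825 + 825·1025 + 1620·678 + 1998·929 = 0 + 845625 + 1098360 + 1856142 = 3800127
Σ Rᵢ = 0 + 230 + 300 + 506 = 1036
N̂ = 3800127 / 1036 ≈ 3668.1 → 3668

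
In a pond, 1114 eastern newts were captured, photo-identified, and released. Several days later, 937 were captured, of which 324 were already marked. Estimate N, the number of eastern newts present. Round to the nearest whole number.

N ≈ 3222

N = (1114 × 937) / 324 = 1043818 / 324 ≈ 3221.7 → 3222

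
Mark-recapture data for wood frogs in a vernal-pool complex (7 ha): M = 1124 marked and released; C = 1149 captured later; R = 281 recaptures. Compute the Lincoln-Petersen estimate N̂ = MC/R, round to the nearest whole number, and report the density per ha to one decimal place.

N̂ = 1124·1149/281 = 1291476/281 = 4596
Density = N̂ / area = 4596 / 7 ≈ 656.57 → 656.6 per ha

density ≈ 656.6 wood frogs per ha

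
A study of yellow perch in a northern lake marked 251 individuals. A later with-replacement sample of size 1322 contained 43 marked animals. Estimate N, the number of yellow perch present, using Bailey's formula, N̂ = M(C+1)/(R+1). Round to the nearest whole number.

N ≈ 7547

N̂ = 251·(1322+1)/(43+1) = 251·1323/44 = 332073/44 ≈ 7547.1 → 7547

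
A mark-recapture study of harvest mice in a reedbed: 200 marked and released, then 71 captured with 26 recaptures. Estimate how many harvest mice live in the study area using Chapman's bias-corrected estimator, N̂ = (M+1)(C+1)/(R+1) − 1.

N = 535

N̂ = (200+1)(71+1)/(26+1) − 1 = 201·72/27 − 1
= 14472/27 − 1 = 536 − 1 = 535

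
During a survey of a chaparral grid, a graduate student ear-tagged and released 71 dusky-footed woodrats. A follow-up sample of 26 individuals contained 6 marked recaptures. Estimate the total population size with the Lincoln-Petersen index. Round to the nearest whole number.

N ≈ 308

If marked individuals mix randomly, R/C ≈ M/N, giving N ≈ M·C/R.
N = (71 × 26) / 6 = 1846 / 6 ≈ 307.7 → 308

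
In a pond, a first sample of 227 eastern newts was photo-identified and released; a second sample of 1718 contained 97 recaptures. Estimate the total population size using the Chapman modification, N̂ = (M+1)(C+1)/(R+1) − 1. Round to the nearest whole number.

N̂ = (227+1)(1718+1)/(97+1) − 1 = 228·1719/98 − 1
= 391932/98 − 1 ≈ 3999.3 − 1 ≈ 3998.3 → 3998

N ≈ 3998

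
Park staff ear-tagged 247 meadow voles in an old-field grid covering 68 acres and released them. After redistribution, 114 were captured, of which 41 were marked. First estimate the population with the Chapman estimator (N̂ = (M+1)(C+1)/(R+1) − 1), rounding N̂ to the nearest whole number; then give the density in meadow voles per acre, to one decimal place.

density ≈ 10.0 meadow voles per acre

N̂ = 248·115/42 − 1 = 28520/42 − 1 ≈ 678.0 → 678
Density = N̂ / area = 678 / 68 ≈ 9.97 → 10.0 per acre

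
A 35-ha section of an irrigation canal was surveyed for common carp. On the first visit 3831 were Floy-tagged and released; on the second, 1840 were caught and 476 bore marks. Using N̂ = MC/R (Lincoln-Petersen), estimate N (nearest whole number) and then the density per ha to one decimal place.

N̂ = 3831·1840/476 = 7049040/476 ≈ 14808.9 → 14809
Density = N̂ / area = 14809 / 35 ≈ 423.11 → 423.1 per ha

density ≈ 423.1 common carp per ha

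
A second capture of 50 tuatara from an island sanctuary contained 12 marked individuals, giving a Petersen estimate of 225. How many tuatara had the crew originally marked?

From N = M·C/R: M = N·R / C = 225·12 / 50 = 2700 / 50 = 54.

M = 54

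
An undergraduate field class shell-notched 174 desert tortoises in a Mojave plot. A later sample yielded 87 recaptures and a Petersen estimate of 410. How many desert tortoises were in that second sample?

C = 205

From N = M·C/R: C = N·R / M = 410·87 / 174 = 35670 / 174 = 205.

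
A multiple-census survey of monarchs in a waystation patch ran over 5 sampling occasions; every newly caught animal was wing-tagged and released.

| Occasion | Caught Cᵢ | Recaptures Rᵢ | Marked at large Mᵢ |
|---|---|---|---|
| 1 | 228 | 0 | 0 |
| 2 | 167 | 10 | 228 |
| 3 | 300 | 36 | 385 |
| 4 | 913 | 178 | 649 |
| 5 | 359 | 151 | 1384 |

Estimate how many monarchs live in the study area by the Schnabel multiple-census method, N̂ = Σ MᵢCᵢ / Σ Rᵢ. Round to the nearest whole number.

N ≈ 3315

Σ MᵢCᵢ = 0·228 + 228·167 + 385·300 + 649·913 + 1384·359 = 0 + 38076 + 115500 + 592537 + 496856 = 1242969
Σ Rᵢ = 0 + 10 + 36 + 178 + 151 = 375
N̂ = 1242969 / 375 ≈ 3314.6 → 3315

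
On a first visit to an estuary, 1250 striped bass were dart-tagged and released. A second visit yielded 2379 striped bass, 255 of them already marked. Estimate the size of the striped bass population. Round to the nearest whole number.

N ≈ 11,662

The marked fraction in the recapture sample should equal the marked fraction in the population: 255/2379 = 1250/N.
N = (1250 × 2379) / 255 = 2973750 / 255 ≈ 11661.8 → 11662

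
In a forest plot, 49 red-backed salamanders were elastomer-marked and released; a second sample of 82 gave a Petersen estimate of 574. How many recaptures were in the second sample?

From N = M·C/R: R = M·C / N = 49·82 / 574 = 4018 / 574 = 7.

R = 7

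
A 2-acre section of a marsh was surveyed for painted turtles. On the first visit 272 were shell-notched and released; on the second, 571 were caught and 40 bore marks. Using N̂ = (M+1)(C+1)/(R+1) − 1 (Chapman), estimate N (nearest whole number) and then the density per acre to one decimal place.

N̂ = 273·572/41 − 1 = 156156/41 − 1 ≈ 3807.7 → 3808
Density = N̂ / area = 3808 / 2 = 1904.0 per acre

density ≈ 1904.0 painted turtles per acre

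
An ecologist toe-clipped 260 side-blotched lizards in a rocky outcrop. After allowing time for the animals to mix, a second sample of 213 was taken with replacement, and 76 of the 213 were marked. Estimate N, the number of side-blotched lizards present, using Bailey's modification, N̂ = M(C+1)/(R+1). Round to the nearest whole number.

N ≈ 723

N̂ = 260·(213+1)/(76+1) = 260·214/77 = 55640/77 ≈ 722.6 → 723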